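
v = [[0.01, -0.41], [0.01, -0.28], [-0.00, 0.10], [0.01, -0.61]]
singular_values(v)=[0.79, 0.01]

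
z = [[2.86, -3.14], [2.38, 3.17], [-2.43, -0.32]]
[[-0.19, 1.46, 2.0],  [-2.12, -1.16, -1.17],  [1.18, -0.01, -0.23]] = z @ [[-0.44, 0.06, 0.16], [-0.34, -0.41, -0.49]]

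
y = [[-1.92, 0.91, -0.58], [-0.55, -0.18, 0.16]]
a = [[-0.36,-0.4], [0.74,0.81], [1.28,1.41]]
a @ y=[[0.91, -0.26, 0.14], [-1.87, 0.53, -0.30], [-3.23, 0.91, -0.52]]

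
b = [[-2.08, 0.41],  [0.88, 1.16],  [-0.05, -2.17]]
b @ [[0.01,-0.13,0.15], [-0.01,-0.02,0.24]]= [[-0.02, 0.26, -0.21],[-0.00, -0.14, 0.41],[0.02, 0.05, -0.53]]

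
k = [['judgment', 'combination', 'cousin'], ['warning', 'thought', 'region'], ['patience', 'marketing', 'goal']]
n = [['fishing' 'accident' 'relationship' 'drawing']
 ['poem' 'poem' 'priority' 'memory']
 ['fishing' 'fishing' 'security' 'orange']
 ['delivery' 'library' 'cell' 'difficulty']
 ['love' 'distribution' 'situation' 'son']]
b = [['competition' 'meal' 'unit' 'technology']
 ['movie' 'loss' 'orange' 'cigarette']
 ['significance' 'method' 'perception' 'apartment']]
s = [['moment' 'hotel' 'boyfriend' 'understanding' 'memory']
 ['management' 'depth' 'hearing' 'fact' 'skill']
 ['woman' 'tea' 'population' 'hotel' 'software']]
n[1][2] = 'priority'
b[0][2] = 'unit'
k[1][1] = 'thought'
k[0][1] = 'combination'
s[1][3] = 'fact'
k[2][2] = 'goal'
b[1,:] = ['movie', 'loss', 'orange', 'cigarette']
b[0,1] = 'meal'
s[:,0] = ['moment', 'management', 'woman']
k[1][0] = 'warning'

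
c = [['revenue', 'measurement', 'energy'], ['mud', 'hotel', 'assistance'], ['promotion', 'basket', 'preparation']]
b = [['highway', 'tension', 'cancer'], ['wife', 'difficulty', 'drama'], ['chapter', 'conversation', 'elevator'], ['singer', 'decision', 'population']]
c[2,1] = 'basket'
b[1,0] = 'wife'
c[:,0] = ['revenue', 'mud', 'promotion']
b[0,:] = ['highway', 'tension', 'cancer']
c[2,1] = 'basket'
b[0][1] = 'tension'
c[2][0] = 'promotion'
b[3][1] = 'decision'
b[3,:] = ['singer', 'decision', 'population']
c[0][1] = 'measurement'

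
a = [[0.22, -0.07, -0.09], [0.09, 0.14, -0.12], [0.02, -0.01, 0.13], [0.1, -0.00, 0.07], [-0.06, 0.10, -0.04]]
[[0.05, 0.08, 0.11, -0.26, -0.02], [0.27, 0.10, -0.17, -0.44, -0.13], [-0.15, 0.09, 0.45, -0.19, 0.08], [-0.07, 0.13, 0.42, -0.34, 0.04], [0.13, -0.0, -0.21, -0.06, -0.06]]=a @ [[0.09, 0.84, 1.91, -2.52, -0.01], [0.94, 0.71, 0.32, -2.61, -0.43], [-1.09, 0.63, 3.20, -1.26, 0.56]]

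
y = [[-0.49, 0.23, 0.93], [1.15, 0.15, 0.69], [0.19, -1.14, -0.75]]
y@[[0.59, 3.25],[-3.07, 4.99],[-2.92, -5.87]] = [[-3.71, -5.9], [-1.8, 0.44], [5.80, -0.67]]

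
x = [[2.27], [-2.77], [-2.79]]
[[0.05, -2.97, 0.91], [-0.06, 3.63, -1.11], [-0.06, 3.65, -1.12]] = x @ [[0.02, -1.31, 0.4]]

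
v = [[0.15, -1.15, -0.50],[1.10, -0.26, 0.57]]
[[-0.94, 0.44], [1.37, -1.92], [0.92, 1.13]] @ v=[[0.34, 0.97, 0.72],[-1.91, -1.08, -1.78],[1.38, -1.35, 0.18]]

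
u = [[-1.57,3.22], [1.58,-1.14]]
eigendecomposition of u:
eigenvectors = [[-0.84, -0.79], [0.54, -0.61]]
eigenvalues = [-3.62, 0.91]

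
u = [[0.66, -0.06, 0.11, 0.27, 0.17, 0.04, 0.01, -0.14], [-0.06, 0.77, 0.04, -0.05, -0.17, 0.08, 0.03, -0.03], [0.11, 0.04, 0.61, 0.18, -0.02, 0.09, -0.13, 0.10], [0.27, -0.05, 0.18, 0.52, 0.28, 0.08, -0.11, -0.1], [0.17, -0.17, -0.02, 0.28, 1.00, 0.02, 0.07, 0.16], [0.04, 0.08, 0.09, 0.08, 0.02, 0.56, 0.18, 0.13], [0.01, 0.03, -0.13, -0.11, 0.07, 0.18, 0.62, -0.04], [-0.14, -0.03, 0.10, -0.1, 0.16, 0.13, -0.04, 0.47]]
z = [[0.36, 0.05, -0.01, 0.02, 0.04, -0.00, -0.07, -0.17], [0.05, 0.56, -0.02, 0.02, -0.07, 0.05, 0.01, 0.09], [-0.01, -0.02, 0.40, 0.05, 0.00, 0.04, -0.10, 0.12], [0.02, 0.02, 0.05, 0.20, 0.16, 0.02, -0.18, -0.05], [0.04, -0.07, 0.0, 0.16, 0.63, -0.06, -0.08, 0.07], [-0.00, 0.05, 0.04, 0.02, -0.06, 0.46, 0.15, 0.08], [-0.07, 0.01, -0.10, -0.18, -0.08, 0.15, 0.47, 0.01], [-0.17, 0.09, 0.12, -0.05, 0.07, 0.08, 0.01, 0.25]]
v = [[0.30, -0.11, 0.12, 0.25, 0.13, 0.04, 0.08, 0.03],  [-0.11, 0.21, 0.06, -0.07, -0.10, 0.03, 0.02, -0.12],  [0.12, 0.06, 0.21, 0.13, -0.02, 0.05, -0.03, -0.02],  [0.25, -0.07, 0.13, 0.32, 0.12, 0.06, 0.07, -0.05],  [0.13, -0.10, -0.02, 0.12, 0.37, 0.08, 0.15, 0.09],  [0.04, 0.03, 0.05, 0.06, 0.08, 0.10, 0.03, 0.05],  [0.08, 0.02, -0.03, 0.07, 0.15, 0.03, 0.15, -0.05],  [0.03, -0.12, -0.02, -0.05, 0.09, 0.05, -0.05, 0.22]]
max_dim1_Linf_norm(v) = 0.37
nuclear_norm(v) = 1.88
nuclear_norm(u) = 5.21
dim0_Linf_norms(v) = [0.3, 0.21, 0.21, 0.32, 0.37, 0.1, 0.15, 0.22]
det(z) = -0.00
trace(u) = 5.21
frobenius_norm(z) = 1.38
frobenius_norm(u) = 2.11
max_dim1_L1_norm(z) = 1.11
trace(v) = 1.88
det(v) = -0.00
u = z + v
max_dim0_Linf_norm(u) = 1.0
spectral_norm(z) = 0.83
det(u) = 0.01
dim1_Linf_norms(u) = [0.66, 0.77, 0.61, 0.52, 1.0, 0.56, 0.62, 0.47]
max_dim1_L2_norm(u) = 1.08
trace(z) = 3.33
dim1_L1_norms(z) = [0.72, 0.87, 0.74, 0.7, 1.11, 0.86, 1.07, 0.84]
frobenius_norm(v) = 0.99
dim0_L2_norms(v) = [0.45, 0.3, 0.29, 0.46, 0.46, 0.17, 0.25, 0.28]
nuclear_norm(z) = 3.34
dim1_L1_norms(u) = [1.46, 1.23, 1.28, 1.59, 1.89, 1.18, 1.19, 1.17]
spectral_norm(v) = 0.80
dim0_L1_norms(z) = [0.72, 0.87, 0.74, 0.7, 1.11, 0.86, 1.07, 0.84]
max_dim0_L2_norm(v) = 0.46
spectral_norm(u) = 1.34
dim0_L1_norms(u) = [1.46, 1.23, 1.28, 1.59, 1.89, 1.18, 1.19, 1.17]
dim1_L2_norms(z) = [0.41, 0.58, 0.43, 0.32, 0.67, 0.5, 0.55, 0.36]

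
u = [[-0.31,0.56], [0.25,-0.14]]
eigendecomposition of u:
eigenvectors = [[-0.88, -0.77],  [0.47, -0.64]]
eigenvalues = [-0.61, 0.16]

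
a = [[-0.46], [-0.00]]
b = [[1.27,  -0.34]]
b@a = [[-0.58]]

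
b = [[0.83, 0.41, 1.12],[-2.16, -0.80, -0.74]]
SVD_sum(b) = [[1.10,0.43,0.57], [-2.01,-0.79,-1.04]] + [[-0.27, -0.02, 0.55], [-0.15, -0.01, 0.30]]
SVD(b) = [[-0.48,0.88], [0.88,0.48]] @ diag([2.734082679147576, 0.6995655105743913]) @ [[-0.84, -0.33, -0.43], [-0.45, -0.04, 0.89]]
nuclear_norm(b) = 3.43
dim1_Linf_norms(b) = [1.12, 2.16]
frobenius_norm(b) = 2.82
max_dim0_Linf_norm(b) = 2.16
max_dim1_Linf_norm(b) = 2.16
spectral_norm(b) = 2.73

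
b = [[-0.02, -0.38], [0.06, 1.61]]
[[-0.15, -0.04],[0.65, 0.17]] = b @ [[-0.13,0.71], [0.41,0.08]]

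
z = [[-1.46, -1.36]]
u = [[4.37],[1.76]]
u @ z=[[-6.38, -5.94], [-2.57, -2.39]]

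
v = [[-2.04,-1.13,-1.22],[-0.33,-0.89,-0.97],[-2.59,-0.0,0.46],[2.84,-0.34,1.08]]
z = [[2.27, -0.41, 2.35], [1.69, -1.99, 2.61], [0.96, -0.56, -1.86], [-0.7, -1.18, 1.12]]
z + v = [[0.23, -1.54, 1.13], [1.36, -2.88, 1.64], [-1.63, -0.56, -1.4], [2.14, -1.52, 2.20]]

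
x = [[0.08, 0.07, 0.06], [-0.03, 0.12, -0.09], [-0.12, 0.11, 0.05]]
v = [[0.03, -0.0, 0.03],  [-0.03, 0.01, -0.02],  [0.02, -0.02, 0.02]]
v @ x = [[-0.0, 0.01, 0.0], [-0.00, -0.00, -0.0], [-0.00, 0.00, 0.00]]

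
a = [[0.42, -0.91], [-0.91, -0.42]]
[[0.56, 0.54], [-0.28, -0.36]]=a @ [[0.49, 0.55], [-0.39, -0.34]]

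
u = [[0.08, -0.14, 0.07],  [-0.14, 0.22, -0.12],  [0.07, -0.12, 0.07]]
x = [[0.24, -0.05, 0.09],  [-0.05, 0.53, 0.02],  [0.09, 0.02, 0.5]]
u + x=[[0.32,  -0.19,  0.16], [-0.19,  0.75,  -0.10], [0.16,  -0.10,  0.57]]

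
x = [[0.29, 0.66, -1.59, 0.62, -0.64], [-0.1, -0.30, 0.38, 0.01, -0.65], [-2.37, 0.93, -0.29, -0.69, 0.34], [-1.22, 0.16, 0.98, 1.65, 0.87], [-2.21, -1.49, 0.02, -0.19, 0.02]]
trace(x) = 1.37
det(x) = 16.50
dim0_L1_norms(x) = [6.19, 3.54, 3.26, 3.16, 2.52]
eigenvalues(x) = [(2.06+1.23j), (2.06-1.23j), (-1.81+0.18j), (-1.81-0.18j), (0.87+0j)]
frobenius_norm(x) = 4.98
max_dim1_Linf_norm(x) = 2.37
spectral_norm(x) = 3.58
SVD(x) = [[-0.21, -0.51, -0.46, 0.7, -0.05], [0.02, 0.07, 0.21, 0.13, -0.97], [0.60, -0.57, -0.30, -0.44, -0.16], [0.41, 0.64, -0.62, 0.18, -0.05], [0.65, -0.05, 0.52, 0.52, 0.19]] @ diag([3.582227021331479, 2.268347188803291, 2.020726738180204, 1.5006014079436265, 0.669633827380301]) @ [[-0.96, -0.13, 0.16, 0.00, 0.20], [0.23, -0.31, 0.72, 0.51, 0.28], [0.08, -0.75, 0.15, -0.59, -0.23], [-0.08, -0.49, -0.49, 0.62, -0.34], [0.14, -0.27, -0.44, -0.08, 0.84]]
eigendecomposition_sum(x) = [[(0.66+0.15j), 0.18-0.07j, -0.35-0.12j, 0.31-0.46j, -0.25-0.09j], [(-0.01-0.06j), -0.01-0.01j, 0.03j, (-0.05-0.01j), (-0+0.02j)], [-0.65-0.21j, -0.19+0.06j, 0.35+0.16j, (-0.36+0.44j), 0.24+0.12j], [(-0.7+1.35j), (0.06+0.44j), 0.47-0.70j, (0.84+0.95j), 0.34-0.49j], [(-0.58+0.11j), -0.12+0.12j, (0.33-0.02j), (-0.09+0.48j), (0.23-0.01j)]] + [[0.66-0.15j, (0.18+0.07j), (-0.35+0.12j), 0.31+0.46j, -0.25+0.09j], [(-0.01+0.06j), -0.01+0.01j, 0.00-0.03j, -0.05+0.01j, (-0-0.02j)], [-0.65+0.21j, -0.19-0.06j, (0.35-0.16j), -0.36-0.44j, (0.24-0.12j)], [(-0.7-1.35j), (0.06-0.44j), 0.47+0.70j, 0.84-0.95j, (0.34+0.49j)], [(-0.58-0.11j), (-0.12-0.12j), 0.33+0.02j, -0.09-0.48j, 0.23+0.01j]] + [[(-0.51-0.8j), (0.19+1.8j), -0.43-1.29j, 0.00-0.08j, (-0.09+0.63j)], [(-0.05-0.53j), (-0.36+0.96j), 0.11-0.76j, (0.02-0.04j), -0.21+0.29j], [(-0.54-0.55j), (0.46+1.4j), -0.56-0.95j, (-0.01-0.07j), 0.03+0.52j], [0.09+0.26j, 0.07-0.52j, 0.04+0.39j, -0.01+0.02j, 0.07-0.17j], [-0.51-1.41j, (-0.34+2.85j), -0.22-2.15j, (0.04-0.13j), -0.37+0.94j]] + [[(-0.51+0.8j),0.19-1.80j,-0.43+1.29j,0.00+0.08j,-0.09-0.63j], [(-0.05+0.53j),(-0.36-0.96j),0.11+0.76j,(0.02+0.04j),-0.21-0.29j], [-0.54+0.55j,0.46-1.40j,-0.56+0.95j,-0.01+0.07j,0.03-0.52j], [(0.09-0.26j),(0.07+0.52j),0.04-0.39j,-0.01-0.02j,0.07+0.17j], [(-0.51+1.41j),-0.34-2.85j,(-0.22+2.15j),(0.04+0.13j),(-0.37-0.94j)]] + [[-0.00-0.00j, -0.08+0.00j, -0.03-0.00j, -0.01-0.00j, (0.04+0j)],[(0.02+0j), (0.45-0j), (0.16+0j), 0.06+0.00j, -0.23-0.00j],[(0.02+0j), (0.4-0j), 0.15+0.00j, (0.06+0j), (-0.21-0j)],[-0.00-0.00j, (-0.09+0j), -0.03-0.00j, -0.01-0.00j, (0.05+0j)],[-0.03-0.00j, (-0.56+0j), -0.20-0.00j, (-0.08-0j), (0.29+0j)]]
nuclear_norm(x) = 10.04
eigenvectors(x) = [[-0.09-0.34j, -0.09+0.34j, (0.46-0.1j), 0.46+0.10j, (0.09+0j)], [(-0.03+0.02j), (-0.03-0.02j), 0.26+0.06j, 0.26-0.06j, -0.54+0.00j], [(0.06+0.36j), (0.06-0.36j), (0.34-0.16j), (0.34+0.16j), (-0.49+0j)], [(0.8+0j), (0.8-0j), -0.14-0.00j, -0.14+0.00j, (0.11+0j)], [(0.19+0.25j), 0.19-0.25j, 0.74+0.00j, (0.74-0j), 0.67+0.00j]]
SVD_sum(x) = [[0.72, 0.10, -0.12, -0.00, -0.15], [-0.07, -0.01, 0.01, 0.0, 0.01], [-2.07, -0.29, 0.35, 0.01, 0.42], [-1.42, -0.20, 0.24, 0.01, 0.29], [-2.23, -0.31, 0.38, 0.01, 0.45]] + [[-0.26,  0.36,  -0.82,  -0.58,  -0.33], [0.04,  -0.05,  0.12,  0.08,  0.05], [-0.29,  0.4,  -0.92,  -0.65,  -0.36], [0.33,  -0.46,  1.05,  0.74,  0.41], [-0.02,  0.03,  -0.08,  -0.06,  -0.03]] + [[-0.08, 0.71, -0.14, 0.55, 0.22], [0.03, -0.32, 0.06, -0.25, -0.10], [-0.05, 0.46, -0.09, 0.36, 0.14], [-0.10, 0.94, -0.19, 0.73, 0.29], [0.09, -0.79, 0.16, -0.62, -0.24]] + [[-0.09,-0.51,-0.52,0.65,-0.36], [-0.02,-0.10,-0.1,0.12,-0.07], [0.05,0.33,0.33,-0.42,0.23], [-0.02,-0.13,-0.13,0.17,-0.09], [-0.06,-0.38,-0.38,0.49,-0.27]] + [[-0.0, 0.01, 0.01, 0.00, -0.03], [-0.09, 0.18, 0.28, 0.05, -0.55], [-0.01, 0.03, 0.05, 0.01, -0.09], [-0.0, 0.01, 0.02, 0.00, -0.03], [0.02, -0.03, -0.06, -0.01, 0.11]]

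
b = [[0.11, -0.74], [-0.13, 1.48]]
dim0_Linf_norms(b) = [0.13, 1.48]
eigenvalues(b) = [0.04, 1.55]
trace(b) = 1.59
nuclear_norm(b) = 1.70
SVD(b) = [[-0.45, 0.89], [0.89, 0.45]] @ diag([1.66294799946135, 0.040049358140827385]) @ [[-0.10, 1.00], [1.00, 0.10]]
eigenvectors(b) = [[-1.0,  0.46], [-0.09,  -0.89]]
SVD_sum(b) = [[0.07, -0.74], [-0.15, 1.48]] + [[0.04,0.00],  [0.02,0.0]]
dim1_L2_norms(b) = [0.75, 1.49]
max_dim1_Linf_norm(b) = 1.48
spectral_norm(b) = 1.66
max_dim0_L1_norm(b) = 2.22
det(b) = 0.07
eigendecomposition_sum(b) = [[0.04, 0.02],[0.00, 0.00]] + [[0.07, -0.76], [-0.13, 1.48]]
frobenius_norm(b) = 1.66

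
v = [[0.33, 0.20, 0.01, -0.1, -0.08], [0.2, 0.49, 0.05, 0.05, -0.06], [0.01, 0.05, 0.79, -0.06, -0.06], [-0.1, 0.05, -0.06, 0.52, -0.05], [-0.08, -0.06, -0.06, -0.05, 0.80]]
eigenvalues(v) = [0.15, 0.89, 0.59, 0.53, 0.76]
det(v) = 0.03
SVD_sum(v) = [[0.04, 0.06, 0.11, -0.0, -0.14], [0.06, 0.07, 0.15, -0.00, -0.19], [0.11, 0.15, 0.31, -0.01, -0.38], [-0.00, -0.0, -0.01, 0.0, 0.01], [-0.14, -0.19, -0.38, 0.01, 0.47]] + [[0.0, 0.0, -0.03, 0.01, -0.02],[0.0, 0.01, -0.05, 0.02, -0.04],[-0.03, -0.05, 0.44, -0.17, 0.33],[0.01, 0.02, -0.17, 0.07, -0.13],[-0.02, -0.04, 0.33, -0.13, 0.25]] + [[0.18, 0.23, -0.07, -0.1, 0.09],[0.23, 0.28, -0.09, -0.13, 0.11],[-0.07, -0.09, 0.03, 0.04, -0.03],[-0.1, -0.13, 0.04, 0.06, -0.05],[0.09, 0.11, -0.03, -0.05, 0.04]] + [[0.00, -0.02, -0.01, -0.04, -0.01],[-0.02, 0.09, 0.04, 0.19, 0.06],[-0.01, 0.04, 0.02, 0.08, 0.02],[-0.04, 0.19, 0.08, 0.38, 0.12],[-0.01, 0.06, 0.02, 0.12, 0.04]] + [[0.1, -0.06, 0.01, 0.04, 0.01], [-0.06, 0.04, -0.01, -0.02, -0.01], [0.01, -0.01, 0.0, 0.00, 0.0], [0.04, -0.02, 0.00, 0.01, 0.00], [0.01, -0.01, 0.00, 0.0, 0.0]]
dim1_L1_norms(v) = [0.72, 0.85, 0.97, 0.78, 1.05]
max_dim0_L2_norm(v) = 0.81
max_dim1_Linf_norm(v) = 0.8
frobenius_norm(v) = 1.43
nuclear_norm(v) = 2.93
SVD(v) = [[0.22, -0.06, -0.56, 0.1, 0.79],[0.29, -0.08, -0.69, -0.42, -0.51],[0.58, 0.76, 0.21, -0.18, 0.06],[-0.02, -0.30, 0.32, -0.85, 0.31],[-0.73, 0.57, -0.27, -0.26, 0.08]] @ diag([0.8945468175784379, 0.7625995657635655, 0.5901161832648871, 0.5284857686029582, 0.15425166479015157]) @ [[0.22, 0.29, 0.58, -0.02, -0.73],[-0.06, -0.08, 0.76, -0.3, 0.57],[-0.56, -0.69, 0.21, 0.32, -0.27],[0.1, -0.42, -0.18, -0.85, -0.26],[0.79, -0.51, 0.06, 0.31, 0.08]]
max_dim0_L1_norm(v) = 1.05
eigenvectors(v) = [[-0.79, 0.22, -0.56, 0.1, -0.06],[0.51, 0.29, -0.69, -0.42, -0.08],[-0.06, 0.58, 0.21, -0.18, 0.76],[-0.31, -0.02, 0.32, -0.85, -0.3],[-0.08, -0.73, -0.27, -0.26, 0.57]]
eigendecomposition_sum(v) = [[0.10, -0.06, 0.01, 0.04, 0.01], [-0.06, 0.04, -0.01, -0.02, -0.01], [0.01, -0.01, 0.00, 0.00, 0.0], [0.04, -0.02, 0.00, 0.01, 0.00], [0.01, -0.01, 0.00, 0.0, 0.0]] + [[0.04, 0.06, 0.11, -0.0, -0.14],[0.06, 0.07, 0.15, -0.00, -0.19],[0.11, 0.15, 0.31, -0.01, -0.38],[-0.00, -0.00, -0.01, 0.00, 0.01],[-0.14, -0.19, -0.38, 0.01, 0.47]] + [[0.18,0.23,-0.07,-0.10,0.09], [0.23,0.28,-0.09,-0.13,0.11], [-0.07,-0.09,0.03,0.04,-0.03], [-0.10,-0.13,0.04,0.06,-0.05], [0.09,0.11,-0.03,-0.05,0.04]] + [[0.00, -0.02, -0.01, -0.04, -0.01], [-0.02, 0.09, 0.04, 0.19, 0.06], [-0.01, 0.04, 0.02, 0.08, 0.02], [-0.04, 0.19, 0.08, 0.38, 0.12], [-0.01, 0.06, 0.02, 0.12, 0.04]] + [[0.0,0.00,-0.03,0.01,-0.02],[0.00,0.01,-0.05,0.02,-0.04],[-0.03,-0.05,0.44,-0.17,0.33],[0.01,0.02,-0.17,0.07,-0.13],[-0.02,-0.04,0.33,-0.13,0.25]]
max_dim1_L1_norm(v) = 1.05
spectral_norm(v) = 0.89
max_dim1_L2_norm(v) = 0.81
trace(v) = 2.93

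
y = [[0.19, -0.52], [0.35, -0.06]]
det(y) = 0.171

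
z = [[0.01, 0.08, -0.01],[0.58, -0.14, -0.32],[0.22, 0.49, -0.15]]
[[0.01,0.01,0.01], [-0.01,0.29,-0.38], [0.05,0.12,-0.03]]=z @ [[0.17,0.49,-0.24], [0.12,0.01,0.24], [0.3,-0.03,0.66]]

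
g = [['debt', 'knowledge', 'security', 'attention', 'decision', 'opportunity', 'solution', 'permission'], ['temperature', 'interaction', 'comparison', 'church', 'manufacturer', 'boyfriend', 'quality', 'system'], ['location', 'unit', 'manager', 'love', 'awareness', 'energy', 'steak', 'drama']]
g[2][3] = 'love'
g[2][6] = 'steak'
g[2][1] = 'unit'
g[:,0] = ['debt', 'temperature', 'location']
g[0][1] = 'knowledge'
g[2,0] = 'location'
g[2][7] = 'drama'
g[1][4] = 'manufacturer'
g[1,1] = 'interaction'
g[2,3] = 'love'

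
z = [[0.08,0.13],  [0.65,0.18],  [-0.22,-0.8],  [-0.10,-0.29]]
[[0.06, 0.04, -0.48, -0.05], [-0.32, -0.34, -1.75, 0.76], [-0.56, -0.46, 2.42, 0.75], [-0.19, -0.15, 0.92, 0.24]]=z @ [[-0.74,-0.73,-2.01,1.55], [0.90,0.77,-2.47,-1.36]]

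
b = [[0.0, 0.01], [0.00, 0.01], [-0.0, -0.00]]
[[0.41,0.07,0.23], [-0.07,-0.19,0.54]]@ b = [[0.00,  0.0], [0.00,  -0.0]]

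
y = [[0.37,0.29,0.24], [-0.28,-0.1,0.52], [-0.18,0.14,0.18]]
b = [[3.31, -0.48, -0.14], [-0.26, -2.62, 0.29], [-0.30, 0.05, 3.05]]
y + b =[[3.68, -0.19, 0.1], [-0.54, -2.72, 0.81], [-0.48, 0.19, 3.23]]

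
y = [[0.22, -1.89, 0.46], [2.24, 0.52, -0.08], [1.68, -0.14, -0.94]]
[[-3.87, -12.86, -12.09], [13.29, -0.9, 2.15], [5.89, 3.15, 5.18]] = y @ [[5.26, -1.78, -0.37],[3.30, 4.83, 4.68],[2.64, -7.25, -6.87]]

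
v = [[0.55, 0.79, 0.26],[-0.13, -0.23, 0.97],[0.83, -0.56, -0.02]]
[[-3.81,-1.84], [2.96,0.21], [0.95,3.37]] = v @ [[-1.68, 1.74], [-4.25, -3.42], [1.82, -0.36]]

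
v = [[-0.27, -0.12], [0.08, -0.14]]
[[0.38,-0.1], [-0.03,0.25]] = v@[[-1.21, 0.94],[-0.47, -1.26]]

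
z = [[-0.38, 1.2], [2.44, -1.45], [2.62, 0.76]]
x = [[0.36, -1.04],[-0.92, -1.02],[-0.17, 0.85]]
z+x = [[-0.02, 0.16], [1.52, -2.47], [2.45, 1.61]]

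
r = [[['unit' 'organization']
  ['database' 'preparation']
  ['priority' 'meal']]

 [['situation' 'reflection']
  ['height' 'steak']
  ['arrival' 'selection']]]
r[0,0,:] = ['unit', 'organization']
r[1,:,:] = [['situation', 'reflection'], ['height', 'steak'], ['arrival', 'selection']]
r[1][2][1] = 'selection'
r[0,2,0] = 'priority'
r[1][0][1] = 'reflection'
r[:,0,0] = ['unit', 'situation']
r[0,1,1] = 'preparation'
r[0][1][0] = 'database'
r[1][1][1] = 'steak'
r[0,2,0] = 'priority'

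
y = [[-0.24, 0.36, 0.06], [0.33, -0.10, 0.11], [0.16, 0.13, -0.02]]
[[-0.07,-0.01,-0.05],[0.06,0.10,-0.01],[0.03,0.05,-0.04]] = y @ [[0.21, 0.26, -0.1], [-0.03, 0.11, -0.22], [-0.07, 0.24, 0.01]]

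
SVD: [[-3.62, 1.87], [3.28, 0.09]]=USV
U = [[-0.79, 0.62], [0.62, 0.79]]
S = [5.07, 1.27]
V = [[0.96, -0.28], [0.28, 0.96]]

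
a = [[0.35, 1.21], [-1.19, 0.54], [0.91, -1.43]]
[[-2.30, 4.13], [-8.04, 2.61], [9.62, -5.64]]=a @ [[5.21, -0.57], [-3.41, 3.58]]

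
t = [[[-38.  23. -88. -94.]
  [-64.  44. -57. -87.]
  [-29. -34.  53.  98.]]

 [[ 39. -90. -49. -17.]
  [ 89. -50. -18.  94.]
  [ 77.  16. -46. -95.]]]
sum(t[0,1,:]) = -164.0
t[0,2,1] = -34.0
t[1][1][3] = 94.0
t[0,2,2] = 53.0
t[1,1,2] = -18.0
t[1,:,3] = [-17.0, 94.0, -95.0]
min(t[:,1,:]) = -87.0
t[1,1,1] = -50.0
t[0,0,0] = -38.0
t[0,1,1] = 44.0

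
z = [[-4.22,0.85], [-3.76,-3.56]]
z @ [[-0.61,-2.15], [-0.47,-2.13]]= [[2.17, 7.26], [3.97, 15.67]]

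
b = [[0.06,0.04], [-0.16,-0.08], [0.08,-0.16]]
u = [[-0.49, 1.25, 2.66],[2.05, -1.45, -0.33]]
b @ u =[[0.05, 0.02, 0.15], [-0.09, -0.08, -0.4], [-0.37, 0.33, 0.27]]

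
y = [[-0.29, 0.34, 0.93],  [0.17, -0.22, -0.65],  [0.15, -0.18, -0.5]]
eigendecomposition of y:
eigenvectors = [[-0.76, 0.65, -0.41], [0.50, 0.76, -0.89], [0.41, -0.08, 0.20]]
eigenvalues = [-1.01, -0.01, 0.0]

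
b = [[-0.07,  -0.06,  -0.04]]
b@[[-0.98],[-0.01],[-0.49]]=[[0.09]]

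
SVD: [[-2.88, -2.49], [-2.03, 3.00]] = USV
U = [[-0.83,0.55], [0.55,0.83]]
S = [3.95, 3.47]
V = [[0.32, 0.95], [-0.95, 0.32]]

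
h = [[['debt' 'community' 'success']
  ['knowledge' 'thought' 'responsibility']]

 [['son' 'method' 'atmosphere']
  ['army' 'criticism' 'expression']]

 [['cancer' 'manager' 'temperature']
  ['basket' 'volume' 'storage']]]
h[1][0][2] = 'atmosphere'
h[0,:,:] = [['debt', 'community', 'success'], ['knowledge', 'thought', 'responsibility']]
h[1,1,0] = 'army'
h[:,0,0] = ['debt', 'son', 'cancer']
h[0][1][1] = 'thought'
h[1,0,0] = 'son'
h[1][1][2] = 'expression'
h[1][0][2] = 'atmosphere'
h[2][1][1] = 'volume'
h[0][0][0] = 'debt'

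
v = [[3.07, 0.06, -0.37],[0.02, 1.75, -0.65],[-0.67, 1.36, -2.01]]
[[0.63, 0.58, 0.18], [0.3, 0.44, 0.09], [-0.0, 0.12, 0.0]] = v@ [[0.21, 0.19, 0.06], [0.19, 0.27, 0.06], [0.06, 0.06, 0.02]]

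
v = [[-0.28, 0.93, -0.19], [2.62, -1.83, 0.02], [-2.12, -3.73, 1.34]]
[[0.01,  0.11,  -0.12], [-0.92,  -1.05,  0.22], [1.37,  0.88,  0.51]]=v@[[-0.38, -0.48, -0.00],[-0.04, -0.12, -0.12],[0.31, -0.44, 0.05]]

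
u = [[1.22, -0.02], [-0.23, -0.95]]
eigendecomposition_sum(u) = [[1.22, -0.01], [-0.13, 0.00]] + [[-0.00,  -0.01], [-0.10,  -0.95]]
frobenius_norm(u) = 1.56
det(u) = -1.16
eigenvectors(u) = [[0.99, 0.01], [-0.11, 1.0]]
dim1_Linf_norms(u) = [1.22, 0.95]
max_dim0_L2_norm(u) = 1.24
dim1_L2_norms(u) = [1.22, 0.98]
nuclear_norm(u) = 2.18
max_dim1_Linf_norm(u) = 1.22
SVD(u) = [[-0.93, 0.38], [0.38, 0.93]] @ diag([1.2632030393912685, 0.9211504118615271]) @ [[-0.96,  -0.27], [0.27,  -0.96]]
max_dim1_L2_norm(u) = 1.22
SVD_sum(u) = [[1.13, 0.32], [-0.46, -0.13]] + [[0.09, -0.34], [0.23, -0.82]]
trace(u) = 0.27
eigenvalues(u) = [1.22, -0.95]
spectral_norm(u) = 1.26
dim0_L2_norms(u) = [1.24, 0.95]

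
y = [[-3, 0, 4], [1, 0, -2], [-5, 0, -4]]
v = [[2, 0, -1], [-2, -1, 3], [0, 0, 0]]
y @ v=[[-6, 0, 3], [2, 0, -1], [-10, 0, 5]]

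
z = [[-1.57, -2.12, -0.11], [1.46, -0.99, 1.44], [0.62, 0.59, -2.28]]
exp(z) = [[-0.16, -0.36, -0.25],[0.31, 0.00, 0.14],[0.11, -0.04, 0.1]]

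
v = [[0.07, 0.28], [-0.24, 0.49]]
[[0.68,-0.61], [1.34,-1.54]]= v@[[-0.40, 1.30], [2.54, -2.51]]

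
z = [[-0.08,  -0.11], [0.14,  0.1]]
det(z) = 0.007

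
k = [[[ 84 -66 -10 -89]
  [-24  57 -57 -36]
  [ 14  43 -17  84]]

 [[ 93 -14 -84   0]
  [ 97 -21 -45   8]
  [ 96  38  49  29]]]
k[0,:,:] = [[84, -66, -10, -89], [-24, 57, -57, -36], [14, 43, -17, 84]]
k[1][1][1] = -21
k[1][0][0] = 93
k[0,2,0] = 14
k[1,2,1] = 38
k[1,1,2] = -45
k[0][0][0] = 84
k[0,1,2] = -57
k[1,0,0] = 93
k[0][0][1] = -66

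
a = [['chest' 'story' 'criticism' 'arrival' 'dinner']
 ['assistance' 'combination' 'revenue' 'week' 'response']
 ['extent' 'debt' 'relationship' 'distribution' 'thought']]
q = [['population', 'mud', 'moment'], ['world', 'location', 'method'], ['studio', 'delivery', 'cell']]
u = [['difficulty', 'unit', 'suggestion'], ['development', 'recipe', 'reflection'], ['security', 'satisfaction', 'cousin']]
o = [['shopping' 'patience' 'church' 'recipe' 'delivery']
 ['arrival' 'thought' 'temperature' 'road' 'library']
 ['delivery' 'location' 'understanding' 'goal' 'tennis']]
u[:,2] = ['suggestion', 'reflection', 'cousin']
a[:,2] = ['criticism', 'revenue', 'relationship']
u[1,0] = 'development'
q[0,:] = ['population', 'mud', 'moment']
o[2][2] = 'understanding'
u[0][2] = 'suggestion'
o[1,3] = 'road'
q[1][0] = 'world'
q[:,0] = ['population', 'world', 'studio']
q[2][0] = 'studio'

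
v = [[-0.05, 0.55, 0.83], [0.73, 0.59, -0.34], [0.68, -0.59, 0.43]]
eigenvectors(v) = [[-0.72+0.00j, (0.25+0.41j), (0.25-0.41j)], [(0.45+0j), (0.64+0j), (0.64-0j)], [0.53+0.00j, (-0.19+0.57j), -0.19-0.57j]]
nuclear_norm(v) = 2.99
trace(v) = 0.97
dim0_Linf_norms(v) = [0.73, 0.59, 0.83]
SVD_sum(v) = [[0.38,0.43,0.17], [0.50,0.58,0.22], [0.08,0.09,0.03]] + [[-0.25,0.23,-0.03], [0.09,-0.08,0.01], [0.69,-0.62,0.07]] + [[-0.17,-0.11,0.69],[0.14,0.09,-0.57],[-0.08,-0.05,0.33]]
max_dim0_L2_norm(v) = 1.0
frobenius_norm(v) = 1.73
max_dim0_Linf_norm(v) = 0.83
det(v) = -0.99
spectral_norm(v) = 1.00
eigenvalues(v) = [(-1+0j), (0.98+0.17j), (0.98-0.17j)]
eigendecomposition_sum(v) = [[(-0.52+0j), 0.32-0.00j, 0.38+0.00j], [0.32-0.00j, -0.20+0.00j, -0.23-0.00j], [(0.38-0j), (-0.24+0j), -0.28-0.00j]] + [[0.24+0.04j, (0.11+0.28j), (0.23-0.19j)], [(0.2-0.24j), 0.39+0.07j, (-0.05-0.38j)], [(0.15+0.25j), (-0.18+0.33j), (0.35+0.07j)]] + [[0.24-0.04j, 0.11-0.28j, 0.23+0.19j], [(0.2+0.24j), 0.39-0.07j, (-0.05+0.38j)], [0.15-0.25j, -0.18-0.33j, (0.35-0.07j)]]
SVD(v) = [[0.60, -0.34, 0.72], [0.79, 0.12, -0.60], [0.12, 0.93, 0.34]] @ diag([1.0006418582994059, 0.9981259553476889, 0.9941631901656667]) @ [[0.63,0.72,0.28], [0.74,-0.67,0.08], [-0.24,-0.16,0.96]]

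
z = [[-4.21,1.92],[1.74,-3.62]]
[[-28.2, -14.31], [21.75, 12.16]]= z @ [[5.07, 2.39], [-3.57, -2.21]]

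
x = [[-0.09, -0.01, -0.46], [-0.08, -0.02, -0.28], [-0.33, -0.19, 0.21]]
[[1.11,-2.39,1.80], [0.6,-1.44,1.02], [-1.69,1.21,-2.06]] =x @ [[4.34, 1.24, 4.66], [-2.2, -2.99, -2.54], [-3.21, 5.01, -4.78]]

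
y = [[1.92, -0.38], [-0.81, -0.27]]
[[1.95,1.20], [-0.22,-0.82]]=y @ [[0.74,0.77], [-1.40,0.72]]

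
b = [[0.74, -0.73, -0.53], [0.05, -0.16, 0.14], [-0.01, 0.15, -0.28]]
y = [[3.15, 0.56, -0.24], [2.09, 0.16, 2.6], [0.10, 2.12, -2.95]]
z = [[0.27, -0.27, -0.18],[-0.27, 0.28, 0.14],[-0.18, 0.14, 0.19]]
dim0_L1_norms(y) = [5.34, 2.84, 5.79]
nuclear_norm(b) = 1.56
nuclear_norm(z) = 0.75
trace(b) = 0.30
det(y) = -16.31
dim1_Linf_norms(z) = [0.27, 0.28, 0.19]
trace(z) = 0.74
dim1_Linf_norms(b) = [0.74, 0.16, 0.28]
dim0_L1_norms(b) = [0.8, 1.04, 0.95]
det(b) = 0.01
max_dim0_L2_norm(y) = 3.94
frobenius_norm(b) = 1.23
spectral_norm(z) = 0.66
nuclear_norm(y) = 9.16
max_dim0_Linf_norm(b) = 0.74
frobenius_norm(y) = 5.89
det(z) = -0.00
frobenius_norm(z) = 0.66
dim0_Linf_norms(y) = [3.15, 2.12, 2.95]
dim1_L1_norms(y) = [3.95, 4.85, 5.17]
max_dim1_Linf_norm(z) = 0.28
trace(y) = 0.36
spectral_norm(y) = 4.48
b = y @ z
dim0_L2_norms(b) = [0.74, 0.76, 0.62]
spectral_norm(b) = 1.17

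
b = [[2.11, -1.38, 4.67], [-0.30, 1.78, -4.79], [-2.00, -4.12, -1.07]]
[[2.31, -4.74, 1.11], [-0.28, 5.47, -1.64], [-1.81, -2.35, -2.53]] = b@[[1.14, 0.19, -0.4], [-0.10, 0.71, 0.65], [-0.05, -0.89, 0.61]]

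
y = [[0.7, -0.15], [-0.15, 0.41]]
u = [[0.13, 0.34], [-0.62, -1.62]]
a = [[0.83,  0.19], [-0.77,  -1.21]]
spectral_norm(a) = 1.58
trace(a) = -0.38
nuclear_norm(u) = 1.77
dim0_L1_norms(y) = [0.85, 0.56]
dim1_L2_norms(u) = [0.36, 1.73]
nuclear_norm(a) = 2.12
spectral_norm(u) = 1.77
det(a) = -0.86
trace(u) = -1.49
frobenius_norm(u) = 1.77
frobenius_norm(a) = 1.67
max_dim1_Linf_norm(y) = 0.7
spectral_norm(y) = 0.76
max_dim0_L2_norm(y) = 0.72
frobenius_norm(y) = 0.84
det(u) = 0.00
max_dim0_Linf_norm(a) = 1.21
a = y + u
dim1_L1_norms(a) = [1.02, 1.98]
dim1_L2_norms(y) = [0.72, 0.44]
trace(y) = 1.11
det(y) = 0.26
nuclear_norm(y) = 1.11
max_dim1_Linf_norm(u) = 1.62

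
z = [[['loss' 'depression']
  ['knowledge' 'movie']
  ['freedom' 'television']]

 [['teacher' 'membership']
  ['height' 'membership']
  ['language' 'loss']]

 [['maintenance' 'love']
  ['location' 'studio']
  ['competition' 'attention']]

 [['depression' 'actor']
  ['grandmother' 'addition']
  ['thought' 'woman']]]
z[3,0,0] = 'depression'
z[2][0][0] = 'maintenance'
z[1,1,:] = ['height', 'membership']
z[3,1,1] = 'addition'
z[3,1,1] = 'addition'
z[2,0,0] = 'maintenance'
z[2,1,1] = 'studio'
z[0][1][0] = 'knowledge'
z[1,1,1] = 'membership'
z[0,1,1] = 'movie'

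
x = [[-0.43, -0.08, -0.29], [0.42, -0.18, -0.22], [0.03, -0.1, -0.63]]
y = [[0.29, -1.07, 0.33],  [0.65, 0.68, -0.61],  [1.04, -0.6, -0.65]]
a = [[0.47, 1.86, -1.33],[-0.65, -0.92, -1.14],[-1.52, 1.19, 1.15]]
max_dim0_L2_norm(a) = 2.39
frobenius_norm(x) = 0.97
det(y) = -0.37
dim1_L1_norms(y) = [1.69, 1.94, 2.29]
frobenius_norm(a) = 3.61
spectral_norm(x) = 0.75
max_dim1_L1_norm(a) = 3.86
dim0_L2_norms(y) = [1.26, 1.4, 0.95]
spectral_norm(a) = 2.41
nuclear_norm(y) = 3.14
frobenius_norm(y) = 2.11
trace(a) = 0.70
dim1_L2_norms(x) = [0.52, 0.51, 0.64]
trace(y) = 0.32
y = x @ a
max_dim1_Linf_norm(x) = 0.63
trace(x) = -1.24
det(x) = -0.05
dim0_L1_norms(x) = [0.88, 0.36, 1.14]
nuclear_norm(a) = 6.10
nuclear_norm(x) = 1.46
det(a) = 7.64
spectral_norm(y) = 1.55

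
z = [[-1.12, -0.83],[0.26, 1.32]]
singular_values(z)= [1.81, 0.7]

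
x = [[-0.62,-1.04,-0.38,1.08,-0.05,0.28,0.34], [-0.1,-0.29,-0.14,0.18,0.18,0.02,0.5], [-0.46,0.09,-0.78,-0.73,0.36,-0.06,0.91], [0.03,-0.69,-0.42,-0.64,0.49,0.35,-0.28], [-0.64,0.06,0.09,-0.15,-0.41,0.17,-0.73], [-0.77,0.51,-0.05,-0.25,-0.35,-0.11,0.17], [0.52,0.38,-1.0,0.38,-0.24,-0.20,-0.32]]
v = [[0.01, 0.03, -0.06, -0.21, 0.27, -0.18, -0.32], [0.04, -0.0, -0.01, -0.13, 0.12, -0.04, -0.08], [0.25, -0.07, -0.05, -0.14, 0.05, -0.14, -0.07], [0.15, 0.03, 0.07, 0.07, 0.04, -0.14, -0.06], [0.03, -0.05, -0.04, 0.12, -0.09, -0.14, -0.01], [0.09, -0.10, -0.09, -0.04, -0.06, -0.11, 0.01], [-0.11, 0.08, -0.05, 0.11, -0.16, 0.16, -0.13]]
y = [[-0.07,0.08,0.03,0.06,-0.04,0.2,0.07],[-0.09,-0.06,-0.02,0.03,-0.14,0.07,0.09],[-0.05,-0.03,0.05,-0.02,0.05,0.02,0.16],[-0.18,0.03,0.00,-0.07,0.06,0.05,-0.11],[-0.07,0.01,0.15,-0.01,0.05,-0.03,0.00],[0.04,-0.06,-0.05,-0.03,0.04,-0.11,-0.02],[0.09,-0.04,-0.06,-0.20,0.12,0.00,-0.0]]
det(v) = 0.00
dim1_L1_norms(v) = [1.08, 0.42, 0.77, 0.56, 0.48, 0.5, 0.8]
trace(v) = -0.30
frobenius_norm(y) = 0.57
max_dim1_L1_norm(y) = 0.55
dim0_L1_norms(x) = [3.14, 3.06, 2.86, 3.41, 2.08, 1.19, 3.25]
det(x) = -0.00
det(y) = 0.00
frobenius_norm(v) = 0.81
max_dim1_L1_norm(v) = 1.08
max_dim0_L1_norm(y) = 0.59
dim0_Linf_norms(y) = [0.18, 0.08, 0.15, 0.2, 0.14, 0.2, 0.16]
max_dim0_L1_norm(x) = 3.41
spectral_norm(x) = 1.83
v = x @ y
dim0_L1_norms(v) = [0.68, 0.36, 0.37, 0.82, 0.79, 0.91, 0.68]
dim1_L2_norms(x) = [1.72, 0.65, 1.52, 1.23, 1.08, 1.04, 1.33]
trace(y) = -0.21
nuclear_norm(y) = 1.28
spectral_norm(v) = 0.62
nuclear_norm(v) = 1.63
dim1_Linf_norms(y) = [0.2, 0.14, 0.16, 0.18, 0.15, 0.11, 0.2]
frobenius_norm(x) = 3.35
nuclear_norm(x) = 7.40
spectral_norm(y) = 0.37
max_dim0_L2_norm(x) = 1.54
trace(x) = -3.17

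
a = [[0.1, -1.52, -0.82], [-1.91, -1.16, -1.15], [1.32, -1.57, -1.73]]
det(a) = 3.636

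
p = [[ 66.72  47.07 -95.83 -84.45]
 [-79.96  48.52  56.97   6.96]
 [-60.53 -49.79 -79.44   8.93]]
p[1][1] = 48.52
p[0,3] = -84.45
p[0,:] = [66.72, 47.07, -95.83, -84.45]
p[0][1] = 47.07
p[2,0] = -60.53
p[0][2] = -95.83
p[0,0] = 66.72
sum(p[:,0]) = -73.77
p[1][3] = 6.96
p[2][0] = -60.53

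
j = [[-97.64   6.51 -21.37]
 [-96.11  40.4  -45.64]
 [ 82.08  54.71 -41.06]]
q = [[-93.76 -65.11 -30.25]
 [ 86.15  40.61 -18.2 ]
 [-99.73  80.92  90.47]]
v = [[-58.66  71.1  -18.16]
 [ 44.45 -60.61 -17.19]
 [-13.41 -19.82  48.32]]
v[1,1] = -60.61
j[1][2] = -45.64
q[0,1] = -65.11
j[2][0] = 82.08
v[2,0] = -13.41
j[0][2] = -21.37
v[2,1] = -19.82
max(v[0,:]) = 71.1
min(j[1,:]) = -96.11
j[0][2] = -21.37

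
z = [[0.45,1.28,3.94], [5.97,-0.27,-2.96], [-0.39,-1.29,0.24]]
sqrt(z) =[[1.14+0.59j, 0.31-0.50j, (1.07-0.88j)], [(1.66-1.15j), (0.99+0.98j), (-0.6+1.74j)], [(-0.18-0.29j), -0.36+0.25j, 1.05+0.44j]]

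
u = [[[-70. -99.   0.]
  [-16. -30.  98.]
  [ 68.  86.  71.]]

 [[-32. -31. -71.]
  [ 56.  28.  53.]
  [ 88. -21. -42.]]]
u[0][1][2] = 98.0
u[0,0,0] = -70.0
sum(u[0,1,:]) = 52.0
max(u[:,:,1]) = 86.0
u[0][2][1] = 86.0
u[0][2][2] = 71.0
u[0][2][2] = 71.0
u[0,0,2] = 0.0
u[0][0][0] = -70.0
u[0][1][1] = -30.0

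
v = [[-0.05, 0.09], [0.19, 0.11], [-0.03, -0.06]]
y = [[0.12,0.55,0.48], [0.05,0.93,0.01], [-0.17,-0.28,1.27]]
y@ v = [[0.08, 0.04], [0.17, 0.11], [-0.08, -0.12]]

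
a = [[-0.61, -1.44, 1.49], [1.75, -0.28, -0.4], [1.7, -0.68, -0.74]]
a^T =[[-0.61, 1.75, 1.7],[-1.44, -0.28, -0.68],[1.49, -0.40, -0.74]]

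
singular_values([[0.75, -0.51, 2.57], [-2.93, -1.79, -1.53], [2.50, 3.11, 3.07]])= [6.4, 2.18, 1.08]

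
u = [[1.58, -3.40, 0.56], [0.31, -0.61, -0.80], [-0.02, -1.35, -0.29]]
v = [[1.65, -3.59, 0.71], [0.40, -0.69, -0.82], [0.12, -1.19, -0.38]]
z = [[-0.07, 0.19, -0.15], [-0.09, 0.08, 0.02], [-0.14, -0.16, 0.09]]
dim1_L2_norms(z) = [0.25, 0.12, 0.23]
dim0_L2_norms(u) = [1.61, 3.71, 1.02]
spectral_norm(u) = 4.02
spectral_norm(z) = 0.31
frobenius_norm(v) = 4.36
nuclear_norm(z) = 0.55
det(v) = -1.65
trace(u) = 0.68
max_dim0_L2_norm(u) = 3.71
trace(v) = 0.58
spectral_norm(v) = 4.21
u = v + z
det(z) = -0.00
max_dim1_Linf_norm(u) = 3.4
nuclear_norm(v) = 5.65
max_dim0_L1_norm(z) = 0.43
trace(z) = 0.10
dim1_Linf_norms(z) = [0.19, 0.09, 0.16]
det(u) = -2.03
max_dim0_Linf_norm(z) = 0.19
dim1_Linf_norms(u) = [3.4, 0.8, 1.35]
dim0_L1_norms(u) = [1.91, 5.36, 1.65]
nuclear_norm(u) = 5.52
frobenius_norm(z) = 0.36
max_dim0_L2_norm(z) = 0.26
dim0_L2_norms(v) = [1.7, 3.84, 1.15]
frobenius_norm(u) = 4.17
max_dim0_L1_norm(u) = 5.36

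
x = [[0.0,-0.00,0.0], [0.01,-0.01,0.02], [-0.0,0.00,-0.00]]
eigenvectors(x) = [[0.00, 0.71, 0.0], [1.00, 0.71, 0.89], [0.0, 0.00, 0.45]]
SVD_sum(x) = [[0.00,0.00,0.00],[0.01,-0.01,0.02],[0.0,0.00,0.0]] + [[-0.00, -0.0, -0.00], [-0.0, -0.00, -0.0], [-0.0, -0.00, -0.0]] + [[0.0, 0.0, -0.00], [0.0, 0.00, 0.00], [0.0, 0.00, 0.0]]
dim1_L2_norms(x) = [0.0, 0.02, 0.0]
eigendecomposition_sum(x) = [[-0.00, -0.0, -0.0], [0.01, -0.01, 0.02], [-0.0, -0.0, -0.0]] + [[0.00, 0.00, 0.00], [0.00, 0.00, 0.0], [0.00, 0.00, 0.00]] + [[-0.00,-0.00,-0.00], [-0.00,-0.0,-0.00], [-0.0,-0.00,-0.0]]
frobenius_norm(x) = 0.02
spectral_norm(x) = 0.02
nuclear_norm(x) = 0.02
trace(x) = -0.01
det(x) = 0.00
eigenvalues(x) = [-0.01, 0.0, -0.0]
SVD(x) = [[0.0, 0.00, -1.0], [-1.00, 0.00, 0.0], [0.00, 1.00, 0.0]] @ diag([0.024494897427831785, -0.0, 0.0]) @ [[-0.41,  0.41,  -0.82], [0.00,  0.89,  0.45], [-0.91,  -0.18,  0.37]]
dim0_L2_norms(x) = [0.01, 0.01, 0.02]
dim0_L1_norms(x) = [0.01, 0.01, 0.02]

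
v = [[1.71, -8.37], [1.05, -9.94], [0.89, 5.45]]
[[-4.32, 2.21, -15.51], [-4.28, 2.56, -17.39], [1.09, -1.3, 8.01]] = v @ [[-0.86, 0.07, -1.04], [0.34, -0.25, 1.64]]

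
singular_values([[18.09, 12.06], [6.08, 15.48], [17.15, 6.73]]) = [31.42, 10.09]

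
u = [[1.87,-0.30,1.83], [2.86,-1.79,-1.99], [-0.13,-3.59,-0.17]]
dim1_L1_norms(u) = [4.0, 6.64, 3.89]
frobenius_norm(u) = 5.93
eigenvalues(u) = [(-4.18+0j), (2.05+1.88j), (2.05-1.88j)]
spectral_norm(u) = 4.58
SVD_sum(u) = [[0.35, -0.53, -0.2], [1.84, -2.81, -1.05], [1.49, -2.28, -0.85]] + [[1.27, 0.80, 0.07],[1.15, 0.73, 0.06],[-1.72, -1.09, -0.09]] + [[0.25, -0.57, 1.96],[-0.13, 0.29, -1.00],[0.10, -0.22, 0.77]]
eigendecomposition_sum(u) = [[-0.24+0.00j, (0.53+0j), (0.37-0j)], [(1.11-0j), (-2.42-0j), (-1.71+0j)], [(0.98-0j), (-2.15-0j), (-1.52+0j)]] + [[(1.06+0.78j), -0.42+0.71j, 0.73-0.61j], [(0.88-0.41j), (0.32+0.52j), (-0.14-0.68j)], [-0.56+1.09j, -0.72-0.27j, (0.67+0.58j)]] + [[(1.06-0.78j),-0.42-0.71j,(0.73+0.61j)], [0.88+0.41j,0.32-0.52j,(-0.14+0.68j)], [-0.56-1.09j,(-0.72+0.27j),(0.67-0.58j)]]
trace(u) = -0.09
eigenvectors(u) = [[0.16+0.00j, 0.64+0.00j, (0.64-0j)], [-0.74+0.00j, (0.23-0.42j), (0.23+0.42j)], [-0.66+0.00j, 0.10+0.59j, (0.1-0.59j)]]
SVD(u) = [[-0.15, 0.52, 0.84], [-0.77, 0.47, -0.43], [-0.62, -0.71, 0.33]] @ diag([4.57698694666401, 2.8752001455687792, 2.449064027947931]) @ [[-0.52, 0.8, 0.30], [0.84, 0.53, 0.05], [0.12, -0.28, 0.95]]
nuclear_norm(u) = 9.90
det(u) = -32.23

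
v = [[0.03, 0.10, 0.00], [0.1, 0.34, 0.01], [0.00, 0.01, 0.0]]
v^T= [[0.03,0.1,0.00], [0.1,0.34,0.01], [0.00,0.01,0.0]]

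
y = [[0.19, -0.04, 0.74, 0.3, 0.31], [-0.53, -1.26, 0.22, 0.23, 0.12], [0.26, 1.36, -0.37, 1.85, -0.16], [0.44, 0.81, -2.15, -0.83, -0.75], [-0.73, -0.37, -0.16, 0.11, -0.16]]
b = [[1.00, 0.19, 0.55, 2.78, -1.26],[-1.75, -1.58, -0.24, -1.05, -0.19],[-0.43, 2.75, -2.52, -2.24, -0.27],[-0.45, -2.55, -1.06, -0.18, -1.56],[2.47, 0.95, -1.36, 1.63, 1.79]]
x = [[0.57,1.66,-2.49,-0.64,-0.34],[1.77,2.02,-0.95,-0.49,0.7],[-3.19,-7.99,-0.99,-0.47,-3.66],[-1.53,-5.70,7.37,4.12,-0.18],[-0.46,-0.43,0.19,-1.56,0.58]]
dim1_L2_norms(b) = [3.26, 2.6, 4.38, 3.21, 3.84]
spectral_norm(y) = 2.90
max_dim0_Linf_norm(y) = 2.15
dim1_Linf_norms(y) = [0.74, 1.26, 1.85, 2.15, 0.73]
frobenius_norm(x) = 14.72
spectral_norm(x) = 12.45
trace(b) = -1.49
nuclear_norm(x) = 22.85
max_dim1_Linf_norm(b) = 2.78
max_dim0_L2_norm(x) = 10.17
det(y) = -0.02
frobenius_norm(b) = 7.85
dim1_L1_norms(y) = [1.58, 2.36, 4.0, 4.98, 1.53]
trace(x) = 6.30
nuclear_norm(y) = 6.95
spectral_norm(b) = 5.05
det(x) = 2.82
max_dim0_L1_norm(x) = 17.8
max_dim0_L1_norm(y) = 3.84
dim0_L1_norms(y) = [2.15, 3.84, 3.64, 3.32, 1.5]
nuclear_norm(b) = 15.44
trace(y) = -2.43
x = y @ b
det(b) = -94.30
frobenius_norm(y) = 3.96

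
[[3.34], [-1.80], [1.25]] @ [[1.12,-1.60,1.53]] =[[3.74,-5.34,5.11],[-2.02,2.88,-2.75],[1.4,-2.00,1.91]]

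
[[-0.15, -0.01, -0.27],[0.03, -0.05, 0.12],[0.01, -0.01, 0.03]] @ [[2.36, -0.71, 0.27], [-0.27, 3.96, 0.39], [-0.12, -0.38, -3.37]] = [[-0.32, 0.17, 0.87], [0.07, -0.26, -0.42], [0.02, -0.06, -0.1]]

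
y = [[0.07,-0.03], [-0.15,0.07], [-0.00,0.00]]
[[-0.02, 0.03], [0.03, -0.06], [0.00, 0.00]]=y @[[-0.21, 0.28],[0.03, -0.31]]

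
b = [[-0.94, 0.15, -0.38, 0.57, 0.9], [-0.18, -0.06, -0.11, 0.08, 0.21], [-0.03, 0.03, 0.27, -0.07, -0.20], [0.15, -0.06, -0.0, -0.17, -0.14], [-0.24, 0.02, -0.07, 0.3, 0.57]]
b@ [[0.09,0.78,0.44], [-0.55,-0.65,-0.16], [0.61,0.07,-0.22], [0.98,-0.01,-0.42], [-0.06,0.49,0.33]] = [[0.11, -0.42, -0.30], [0.02, -0.01, -0.01], [0.09, -0.12, -0.11], [-0.11, 0.09, 0.1], [0.18, 0.07, -0.03]]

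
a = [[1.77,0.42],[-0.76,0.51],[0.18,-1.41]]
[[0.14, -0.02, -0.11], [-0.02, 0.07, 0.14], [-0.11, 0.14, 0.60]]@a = [[0.24, 0.20], [-0.06, -0.17], [-0.19, -0.82]]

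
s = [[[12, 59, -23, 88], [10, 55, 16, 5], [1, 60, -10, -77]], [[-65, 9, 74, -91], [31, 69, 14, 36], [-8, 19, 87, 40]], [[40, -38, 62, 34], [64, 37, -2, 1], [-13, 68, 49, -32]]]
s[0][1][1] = 55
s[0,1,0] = 10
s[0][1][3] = 5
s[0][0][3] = 88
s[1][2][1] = 19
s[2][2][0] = -13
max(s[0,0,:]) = 88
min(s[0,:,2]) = -23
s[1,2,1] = 19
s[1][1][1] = 69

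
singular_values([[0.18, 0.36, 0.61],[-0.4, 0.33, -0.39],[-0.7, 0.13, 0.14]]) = [0.9, 0.73, 0.37]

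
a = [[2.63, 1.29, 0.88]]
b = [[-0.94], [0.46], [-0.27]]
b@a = [[-2.47, -1.21, -0.83], [1.21, 0.59, 0.4], [-0.71, -0.35, -0.24]]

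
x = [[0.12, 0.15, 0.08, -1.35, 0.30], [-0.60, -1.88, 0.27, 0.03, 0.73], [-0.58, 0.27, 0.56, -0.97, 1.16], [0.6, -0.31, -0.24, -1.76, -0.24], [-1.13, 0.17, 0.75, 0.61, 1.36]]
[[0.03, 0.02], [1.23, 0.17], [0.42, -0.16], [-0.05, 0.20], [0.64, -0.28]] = x @ [[-0.31, 0.26], [-0.46, -0.16], [0.20, -0.02], [-0.05, -0.0], [0.18, 0.04]]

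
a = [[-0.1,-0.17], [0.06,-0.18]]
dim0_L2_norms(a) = [0.12, 0.25]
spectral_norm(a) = 0.25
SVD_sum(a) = [[-0.02, -0.18], [-0.02, -0.17]] + [[-0.08, 0.01], [0.08, -0.01]]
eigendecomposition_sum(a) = [[-0.05+0.08j,-0.09-0.13j], [(0.03+0.05j),(-0.09+0.02j)]] + [[-0.05-0.08j, -0.09+0.13j], [0.03-0.05j, (-0.09-0.02j)]]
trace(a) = -0.28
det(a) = 0.03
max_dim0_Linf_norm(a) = 0.18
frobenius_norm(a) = 0.27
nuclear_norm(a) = 0.36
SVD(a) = [[0.73,0.69], [0.69,-0.73]] @ diag([0.2491840618636116, 0.11316935677625717]) @ [[-0.13,-0.99],[-0.99,0.13]]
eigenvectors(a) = [[(0.86+0j), (0.86-0j)], [0.20-0.47j, 0.20+0.47j]]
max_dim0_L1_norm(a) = 0.35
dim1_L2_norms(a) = [0.2, 0.19]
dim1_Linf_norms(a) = [0.17, 0.18]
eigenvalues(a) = [(-0.14+0.09j), (-0.14-0.09j)]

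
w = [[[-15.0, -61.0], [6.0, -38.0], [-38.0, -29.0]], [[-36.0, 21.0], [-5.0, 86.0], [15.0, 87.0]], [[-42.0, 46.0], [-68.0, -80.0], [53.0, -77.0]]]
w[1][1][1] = 86.0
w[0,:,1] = [-61.0, -38.0, -29.0]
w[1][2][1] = 87.0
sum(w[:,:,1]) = -45.0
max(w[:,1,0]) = 6.0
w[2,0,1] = 46.0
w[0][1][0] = 6.0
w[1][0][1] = 21.0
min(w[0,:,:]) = -61.0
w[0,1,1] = -38.0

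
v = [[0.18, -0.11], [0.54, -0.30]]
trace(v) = -0.12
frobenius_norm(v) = 0.65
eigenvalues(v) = [(-0.06+0.04j), (-0.06-0.04j)]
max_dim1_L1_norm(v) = 0.84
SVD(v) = [[-0.32, -0.95], [-0.95, 0.32]] @ diag([0.6527109271075754, 0.0082731876788544]) @ [[-0.87,  0.49], [0.49,  0.87]]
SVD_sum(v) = [[0.18, -0.10], [0.54, -0.30]] + [[-0.0, -0.01], [0.00, 0.00]]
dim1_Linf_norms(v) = [0.18, 0.54]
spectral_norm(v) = 0.65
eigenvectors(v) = [[(0.41+0.07j),  (0.41-0.07j)],  [(0.91+0j),  (0.91-0j)]]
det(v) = 0.01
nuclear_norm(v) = 0.66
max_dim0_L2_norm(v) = 0.57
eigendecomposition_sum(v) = [[(0.09+0.19j),-0.06-0.08j], [0.27+0.38j,-0.15-0.15j]] + [[(0.09-0.19j),  -0.06+0.08j],  [0.27-0.38j,  (-0.15+0.15j)]]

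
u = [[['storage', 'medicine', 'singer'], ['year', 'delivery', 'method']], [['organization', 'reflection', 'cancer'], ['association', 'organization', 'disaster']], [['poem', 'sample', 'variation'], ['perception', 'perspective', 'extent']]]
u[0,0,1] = 'medicine'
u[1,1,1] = 'organization'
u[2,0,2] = 'variation'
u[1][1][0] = 'association'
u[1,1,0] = 'association'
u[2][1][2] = 'extent'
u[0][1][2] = 'method'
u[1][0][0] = 'organization'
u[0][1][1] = 'delivery'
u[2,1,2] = 'extent'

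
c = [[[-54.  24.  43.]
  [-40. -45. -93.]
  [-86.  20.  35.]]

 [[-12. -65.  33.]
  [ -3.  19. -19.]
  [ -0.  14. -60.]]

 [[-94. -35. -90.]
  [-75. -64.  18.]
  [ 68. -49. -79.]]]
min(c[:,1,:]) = -93.0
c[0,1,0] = -40.0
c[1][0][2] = 33.0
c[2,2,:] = [68.0, -49.0, -79.0]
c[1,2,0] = -0.0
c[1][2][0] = -0.0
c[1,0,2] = 33.0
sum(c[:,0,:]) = -250.0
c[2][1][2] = 18.0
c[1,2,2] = -60.0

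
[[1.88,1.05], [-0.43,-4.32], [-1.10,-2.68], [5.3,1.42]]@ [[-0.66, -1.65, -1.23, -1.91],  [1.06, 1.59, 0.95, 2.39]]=[[-0.13, -1.43, -1.31, -1.08], [-4.30, -6.16, -3.58, -9.5], [-2.11, -2.45, -1.19, -4.3], [-1.99, -6.49, -5.17, -6.73]]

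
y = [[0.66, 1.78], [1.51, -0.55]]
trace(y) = 0.11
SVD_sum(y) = [[0.69,1.77], [0.01,0.03]] + [[-0.03, 0.01],[1.5, -0.58]]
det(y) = -3.05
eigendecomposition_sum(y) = [[1.21, 0.92], [0.78, 0.59]] + [[-0.55, 0.86], [0.73, -1.14]]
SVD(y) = [[-1.00, -0.02], [-0.02, 1.0]] @ diag([1.8985002449378943, 1.606952650195629]) @ [[-0.36, -0.93],[0.93, -0.36]]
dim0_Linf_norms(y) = [1.51, 1.78]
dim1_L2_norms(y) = [1.9, 1.61]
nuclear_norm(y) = 3.51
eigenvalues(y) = [1.8, -1.69]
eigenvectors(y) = [[0.84, -0.6], [0.54, 0.80]]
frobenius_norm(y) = 2.49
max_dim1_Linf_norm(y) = 1.78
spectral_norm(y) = 1.90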